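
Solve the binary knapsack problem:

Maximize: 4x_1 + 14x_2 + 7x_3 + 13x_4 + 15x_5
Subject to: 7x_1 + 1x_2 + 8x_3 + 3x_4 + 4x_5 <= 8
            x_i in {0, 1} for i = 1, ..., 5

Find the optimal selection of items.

Items: item 1 (v=4, w=7), item 2 (v=14, w=1), item 3 (v=7, w=8), item 4 (v=13, w=3), item 5 (v=15, w=4)
Capacity: 8
Checking all 32 subsets (w = total weight, v = total value):
  {}: w = 0, v = 0
  {1}: w = 7, v = 4
  {2}: w = 1, v = 14
  {3}: w = 8, v = 7
  {4}: w = 3, v = 13
  {5}: w = 4, v = 15
  {1, 2}: w = 8, v = 18
  {1, 3}: w = 15 > 8, infeasible
  {1, 4}: w = 10 > 8, infeasible
  {1, 5}: w = 11 > 8, infeasible
  {2, 3}: w = 9 > 8, infeasible
  {2, 4}: w = 4, v = 27
  {2, 5}: w = 5, v = 29
  {3, 4}: w = 11 > 8, infeasible
  {3, 5}: w = 12 > 8, infeasible
  {4, 5}: w = 7, v = 28
  {1, 2, 3}: w = 16 > 8, infeasible
  {1, 2, 4}: w = 11 > 8, infeasible
  {1, 2, 5}: w = 12 > 8, infeasible
  {1, 3, 4}: w = 18 > 8, infeasible
  {1, 3, 5}: w = 19 > 8, infeasible
  {1, 4, 5}: w = 14 > 8, infeasible
  {2, 3, 4}: w = 12 > 8, infeasible
  {2, 3, 5}: w = 13 > 8, infeasible
  {2, 4, 5}: w = 8, v = 42
  {3, 4, 5}: w = 15 > 8, infeasible
  {1, 2, 3, 4}: w = 19 > 8, infeasible
  {1, 2, 3, 5}: w = 20 > 8, infeasible
  {1, 2, 4, 5}: w = 15 > 8, infeasible
  {1, 3, 4, 5}: w = 22 > 8, infeasible
  {2, 3, 4, 5}: w = 16 > 8, infeasible
  {1, 2, 3, 4, 5}: w = 23 > 8, infeasible
Best feasible subset: items [2, 4, 5]
Total weight: 8 <= 8, total value: 42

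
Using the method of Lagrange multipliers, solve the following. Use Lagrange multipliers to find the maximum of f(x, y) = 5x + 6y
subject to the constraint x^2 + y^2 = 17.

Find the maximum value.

Set up Lagrange conditions: grad f = lambda * grad g
  5 = 2*lambda*x
  6 = 2*lambda*y
From these: x/y = 5/6, so x = 5t, y = 6t for some t.
Substitute into constraint: (5t)^2 + (6t)^2 = 17
  t^2 * 61 = 17
  t = sqrt(17/61)
Maximum = 5*x + 6*y = (5^2 + 6^2)*t = 61 * sqrt(17/61) = sqrt(1037)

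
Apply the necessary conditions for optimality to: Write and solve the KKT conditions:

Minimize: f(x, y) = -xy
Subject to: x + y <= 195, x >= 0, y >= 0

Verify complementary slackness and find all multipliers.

Problem: min -xy s.t. x + y <= 195 (multiplier lambda), x >= 0 (mu_x), y >= 0 (mu_y)
KKT stationarity: -y + lambda - mu_x = 0, -x + lambda - mu_y = 0, with lambda, mu_x, mu_y >= 0
Complementary slackness: lambda*(x + y - 195) = 0, mu_x*x = 0, mu_y*y = 0
If lambda = 0: y = -mu_x <= 0 and x = -mu_y <= 0 force x = y = 0 with f = 0; but x = y = 195/2 is feasible with f = -38025/4 < 0, so this is not the minimum. Hence lambda > 0 and x + y = 195.
Try x > 0, y > 0 (so mu_x = mu_y = 0): y = lambda, x = lambda => x = y = lambda
x + y = 195 => 2*lambda = 195 => lambda = 195/2
x* = y* = 195/2 > 0, consistent with mu_x = mu_y = 0.
(Any feasible point with x = 0 or y = 0 has f = 0 > -38025/4, so the minimum is not on those boundaries.)
min(-xy) = -38025/4 (i.e. max xy = 38025/4)
Multipliers: lambda = 195/2, mu_x = 0, mu_y = 0
Complementary slackness: lambda*(x + y - 195) = 195/2*(195/2 + 195/2 - 195) = 0, mu_x*x = 0*195/2 = 0, mu_y*y = 0*195/2 = 0. Satisfied.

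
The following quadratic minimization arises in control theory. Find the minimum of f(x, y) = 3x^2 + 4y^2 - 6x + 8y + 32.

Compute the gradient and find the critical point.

f(x,y) = 3x^2 + 4y^2 - 6x + 8y + 32
df/dx = 6x + (-6) = 0  =>  x = 1
df/dy = 8y + (8) = 0  =>  y = -1
f(1, -1) = 3*(1)^2 + 4*(-1)^2 + -6*(1) + 8*(-1) + 32 = 25
Hessian is diagonal with entries 6, 8 > 0, so this is a minimum.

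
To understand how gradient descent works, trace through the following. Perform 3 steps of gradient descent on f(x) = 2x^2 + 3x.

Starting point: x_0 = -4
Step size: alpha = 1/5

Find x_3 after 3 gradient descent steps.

f(x) = 2x^2 + 3x, f'(x) = 4x + (3)
Step 1: f'(-4) = -13, x_1 = -4 - 1/5 * -13 = -7/5
Step 2: f'(-7/5) = -13/5, x_2 = -7/5 - 1/5 * -13/5 = -22/25
Step 3: f'(-22/25) = -13/25, x_3 = -22/25 - 1/5 * -13/25 = -97/125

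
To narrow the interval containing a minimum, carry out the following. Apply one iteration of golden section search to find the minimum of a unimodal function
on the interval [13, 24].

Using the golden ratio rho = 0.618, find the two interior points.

Golden section search on [13, 24].
Golden ratio rho = 0.618 (approx).
Interior points:
  x_1 = 13 + (1-0.618)*11 = 17.2020
  x_2 = 13 + 0.618*11 = 19.7980
Compare f(x_1) and f(x_2) to determine which subinterval to keep.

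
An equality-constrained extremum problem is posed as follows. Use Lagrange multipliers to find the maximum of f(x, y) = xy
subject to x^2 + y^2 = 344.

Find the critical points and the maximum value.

Lagrange conditions: y = 2*lambda*x and x = 2*lambda*y
If x = 0 then y = 0, violating the constraint, so x, y != 0.
Dividing: y/x = x/y => x^2 = y^2 => y = x or y = -x
Constraint: 2x^2 = 344 => x^2 = 172 => x = +/-sqrt(172)
Critical points: (sqrt(172), sqrt(172)), (-sqrt(172), -sqrt(172)), (sqrt(172), -sqrt(172)), (-sqrt(172), sqrt(172))
  y = x:  xy = x^2 = 172  at (sqrt(172), sqrt(172)) and (-sqrt(172), -sqrt(172))
  y = -x: xy = -x^2 = -172 at (sqrt(172), -sqrt(172)) and (-sqrt(172), sqrt(172))
Maximum xy = 172 at (sqrt(172), sqrt(172)) and (-sqrt(172), -sqrt(172))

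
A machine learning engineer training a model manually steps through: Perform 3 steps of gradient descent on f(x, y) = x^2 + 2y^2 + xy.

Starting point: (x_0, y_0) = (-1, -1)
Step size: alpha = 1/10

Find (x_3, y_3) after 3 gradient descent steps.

f(x,y) = x^2 + 2y^2 + xy
grad_x = 2x + 1y, grad_y = 4y + 1x
Step 1: grad = (-3, -5), (-7/10, -1/2)
Step 2: grad = (-19/10, -27/10), (-51/100, -23/100)
Step 3: grad = (-5/4, -143/100), (-77/200, -87/1000)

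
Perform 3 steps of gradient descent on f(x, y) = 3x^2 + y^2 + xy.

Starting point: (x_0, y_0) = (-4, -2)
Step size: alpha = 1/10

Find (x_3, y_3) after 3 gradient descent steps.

f(x,y) = 3x^2 + y^2 + xy
grad_x = 6x + 1y, grad_y = 2y + 1x
Step 1: grad = (-26, -8), (-7/5, -6/5)
Step 2: grad = (-48/5, -19/5), (-11/25, -41/50)
Step 3: grad = (-173/50, -52/25), (-47/500, -153/250)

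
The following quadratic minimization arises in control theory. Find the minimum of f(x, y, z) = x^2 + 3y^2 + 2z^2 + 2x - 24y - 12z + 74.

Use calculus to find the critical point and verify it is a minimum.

f(x,y,z) = x^2 + 3y^2 + 2z^2 + 2x - 24y - 12z + 74
df/dx = 2x + (2) = 0 => x = -1
df/dy = 6y + (-24) = 0 => y = 4
df/dz = 4z + (-12) = 0 => z = 3
f(-1,4,3) = 1*(-1)^2 + 3*(4)^2 + 2*(3)^2 + 2*(-1) + -24*(4) + -12*(3) + 74 = 7
Hessian is diagonal with entries 2, 6, 4 > 0, confirmed minimum.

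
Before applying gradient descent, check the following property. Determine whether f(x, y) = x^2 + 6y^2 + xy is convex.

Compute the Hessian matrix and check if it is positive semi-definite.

f(x,y) = x^2 + 6y^2 + xy
Hessian H = [[2, 1], [1, 12]]
trace(H) = 14, det(H) = 23
Eigenvalues: (14 +/- sqrt(104)) / 2 = 12.1, 1.901
Since both eigenvalues > 0, f is convex.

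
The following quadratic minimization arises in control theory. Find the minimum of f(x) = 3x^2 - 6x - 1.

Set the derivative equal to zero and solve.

f(x) = 3x^2 - 6x - 1
f'(x) = 6x + (-6) = 0
x = 6/6 = 1
f(1) = -4
Since f''(x) = 6 > 0, this is a minimum.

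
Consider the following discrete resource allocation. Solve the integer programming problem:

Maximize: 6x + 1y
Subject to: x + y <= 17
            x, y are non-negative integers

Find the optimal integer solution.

Objective: 6x + 1y, constraint: x + y <= 17
Coefficient of x is 6 >= coefficient of y is 1, so allocate the entire budget to x.
Optimal: x = 17, y = 0, value = 102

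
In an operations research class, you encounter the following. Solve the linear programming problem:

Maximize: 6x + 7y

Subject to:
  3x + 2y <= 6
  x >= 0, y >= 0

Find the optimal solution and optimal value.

The feasible region has vertices at [(0, 0), (2, 0), (0, 3)].
Checking objective 6x + 7y at each vertex:
  (0, 0): 6*0 + 7*0 = 0
  (2, 0): 6*2 + 7*0 = 12
  (0, 3): 6*0 + 7*3 = 21
Maximum is 21 at (0, 3).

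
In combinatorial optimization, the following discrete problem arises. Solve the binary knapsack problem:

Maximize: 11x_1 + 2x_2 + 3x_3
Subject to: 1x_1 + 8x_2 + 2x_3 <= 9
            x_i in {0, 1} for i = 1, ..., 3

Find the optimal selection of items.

Items: item 1 (v=11, w=1), item 2 (v=2, w=8), item 3 (v=3, w=2)
Capacity: 9
Checking all 8 subsets (w = total weight, v = total value):
  {}: w = 0, v = 0
  {1}: w = 1, v = 11
  {2}: w = 8, v = 2
  {3}: w = 2, v = 3
  {1, 2}: w = 9, v = 13
  {1, 3}: w = 3, v = 14
  {2, 3}: w = 10 > 9, infeasible
  {1, 2, 3}: w = 11 > 9, infeasible
Best feasible subset: items [1, 3]
Total weight: 3 <= 9, total value: 14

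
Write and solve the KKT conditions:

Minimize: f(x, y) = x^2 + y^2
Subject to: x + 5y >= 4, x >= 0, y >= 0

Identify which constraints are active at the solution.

KKT conditions for min x^2 + y^2 s.t. 1x + 5y >= 4, x >= 0, y >= 0:
Stationarity: 2x = mu*1 + mu_x, 2y = mu*5 + mu_y, with mu, mu_x, mu_y >= 0
Complementary slackness: mu*(x + 5y - 4) = 0, mu_x*x = 0, mu_y*y = 0
(0, 0) is infeasible (1*0 + 5*0 < 4), so if mu = 0 stationarity would force x = mu_x/2 >= 0, y = mu_y/2 >= 0 with mu_x*x = mu_y*y = 0, i.e. x = y = 0: contradiction. Hence mu > 0 and x + 5y = 4 is active.
Try x > 0, y > 0 (so mu_x = mu_y = 0): x = 1*mu/2, y = 5*mu/2
Substitute: 1*(1*mu/2) + 5*(5*mu/2) = 4
  mu*26/2 = 4 => mu = 4/13
x* = 2/13 > 0, y* = 10/13 > 0, consistent with mu_x = mu_y = 0.
f is convex and the constraints are linear, so this KKT point is the global minimum.
f* = 8/13
Active constraints: x + 5y >= 4 (holds with equality, mu = 4/13 > 0); x >= 0 and y >= 0 are inactive (mu_x = mu_y = 0).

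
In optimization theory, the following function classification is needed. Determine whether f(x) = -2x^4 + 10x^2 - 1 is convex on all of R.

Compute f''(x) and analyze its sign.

f(x) = -2x^4 + 10x^2 - 1
f'(x) = -8x^3 + 20x
f''(x) = -24x^2 + 20
f''(x) = -24x^2 + 20 -> -inf as |x| -> inf
Therefore, f is not globally convex on R.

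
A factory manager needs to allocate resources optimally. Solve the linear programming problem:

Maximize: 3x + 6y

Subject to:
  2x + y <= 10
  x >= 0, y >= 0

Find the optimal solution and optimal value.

The feasible region has vertices at [(0, 0), (5, 0), (0, 10)].
Checking objective 3x + 6y at each vertex:
  (0, 0): 3*0 + 6*0 = 0
  (5, 0): 3*5 + 6*0 = 15
  (0, 10): 3*0 + 6*10 = 60
Maximum is 60 at (0, 10).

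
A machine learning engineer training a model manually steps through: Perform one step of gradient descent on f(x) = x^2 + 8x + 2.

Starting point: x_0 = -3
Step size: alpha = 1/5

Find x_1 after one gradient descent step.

f(x) = x^2 + 8x + 2
f'(x) = 2x + 8
f'(-3) = 2*-3 + (8) = 2
x_1 = x_0 - alpha * f'(x_0) = -3 - 1/5 * 2 = -17/5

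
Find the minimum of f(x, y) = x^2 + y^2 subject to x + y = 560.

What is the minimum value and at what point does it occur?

Substitute y = 560 - x into f(x,y) = x^2 + y^2:
g(x) = x^2 + (560 - x)^2 = 2x^2 - 1120x + 313600
g'(x) = 4x - 1120 = 0  =>  x = 280
y = 560 - 280 = 280
Minimum value = 280^2 + 280^2 = 156800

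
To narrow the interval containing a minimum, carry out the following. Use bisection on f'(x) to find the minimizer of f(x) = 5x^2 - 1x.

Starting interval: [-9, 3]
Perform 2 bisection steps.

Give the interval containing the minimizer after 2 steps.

Finding critical point of f(x) = 5x^2 - 1x using bisection on f'(x) = 10x + -1.
f'(x) = 0 when x = 1/10.
Starting interval: [-9, 3]
Step 1: mid = -3, f'(mid) = -31, new interval = [-3, 3]
Step 2: mid = 0, f'(mid) = -1, new interval = [0, 3]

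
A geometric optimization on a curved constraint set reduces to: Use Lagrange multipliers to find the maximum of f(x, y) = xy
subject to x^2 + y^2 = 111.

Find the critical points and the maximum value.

Lagrange conditions: y = 2*lambda*x and x = 2*lambda*y
If x = 0 then y = 0, violating the constraint, so x, y != 0.
Dividing: y/x = x/y => x^2 = y^2 => y = x or y = -x
Constraint: 2x^2 = 111 => x^2 = 111/2 => x = +/-sqrt(111/2)
Critical points: (sqrt(111/2), sqrt(111/2)), (-sqrt(111/2), -sqrt(111/2)), (sqrt(111/2), -sqrt(111/2)), (-sqrt(111/2), sqrt(111/2))
  y = x:  xy = x^2 = 111/2  at (sqrt(111/2), sqrt(111/2)) and (-sqrt(111/2), -sqrt(111/2))
  y = -x: xy = -x^2 = -111/2 at (sqrt(111/2), -sqrt(111/2)) and (-sqrt(111/2), sqrt(111/2))
Maximum xy = 111/2 at (sqrt(111/2), sqrt(111/2)) and (-sqrt(111/2), -sqrt(111/2))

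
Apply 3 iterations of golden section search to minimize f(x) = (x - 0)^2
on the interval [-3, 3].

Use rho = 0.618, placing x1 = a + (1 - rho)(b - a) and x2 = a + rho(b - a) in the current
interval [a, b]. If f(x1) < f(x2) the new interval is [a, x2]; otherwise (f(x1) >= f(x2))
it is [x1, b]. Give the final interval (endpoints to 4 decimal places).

Golden section search for min of f(x) = (x - 0)^2 on [-3, 3].
Each step: x1 = a + (1 - rho)(b - a), x2 = a + rho(b - a); if f(x1) < f(x2) keep [a, x2], otherwise keep [x1, b].
Step 1: [-3.0000, 3.0000], x1=-0.7080 (f=0.5013), x2=0.7080 (f=0.5013); f(x1) = f(x2) (tie, not '<') => keep [-0.7080, 3.0000]
Step 2: [-0.7080, 3.0000], x1=0.7085 (f=0.5019), x2=1.5835 (f=2.5076); f(x1) < f(x2) => keep [-0.7080, 1.5835]
Step 3: [-0.7080, 1.5835], x1=0.1674 (f=0.0280), x2=0.7082 (f=0.5015); f(x1) < f(x2) => keep [-0.7080, 0.7082]
Final interval: [-0.7080, 0.7082]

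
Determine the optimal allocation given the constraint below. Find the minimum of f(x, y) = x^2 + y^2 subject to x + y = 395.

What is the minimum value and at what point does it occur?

Substitute y = 395 - x into f(x,y) = x^2 + y^2:
g(x) = x^2 + (395 - x)^2 = 2x^2 - 790x + 156025
g'(x) = 4x - 790 = 0  =>  x = 395/2
y = 395 - 395/2 = 395/2
Minimum value = (395/2)^2 + (395/2)^2 = 156025/2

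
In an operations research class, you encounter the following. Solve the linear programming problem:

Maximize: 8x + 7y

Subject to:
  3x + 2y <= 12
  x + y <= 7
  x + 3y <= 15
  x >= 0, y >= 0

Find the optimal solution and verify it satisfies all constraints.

Feasible vertices: (0, 0), (0, 5), (6/7, 33/7), (4, 0)
Objective 8x + 7y at each vertex:
  (0, 0): 0
  (0, 5): 35
  (6/7, 33/7): 279/7
  (4, 0): 32
Maximum is 279/7 at (6/7, 33/7).
Verify constraints at (x, y) = (6/7, 33/7):
  3*(6/7) + 2*(33/7) = 12 <= 12 (active)
  1*(6/7) + 1*(33/7) = 39/7 <= 7
  1*(6/7) + 3*(33/7) = 15 <= 15 (active)
  x = 6/7 >= 0, y = 33/7 >= 0. All constraints satisfied.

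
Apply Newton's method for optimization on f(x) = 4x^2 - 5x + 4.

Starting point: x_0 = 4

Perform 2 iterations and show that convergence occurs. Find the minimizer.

f(x) = 4x^2 - 5x + 4, f'(x) = 8x + (-5), f''(x) = 8
Step 1: f'(4) = 27, x_1 = 4 - 27/8 = 5/8
Step 2: f'(5/8) = 0, x_2 = 5/8 (converged)
Newton's method converges in 1 step for quadratics.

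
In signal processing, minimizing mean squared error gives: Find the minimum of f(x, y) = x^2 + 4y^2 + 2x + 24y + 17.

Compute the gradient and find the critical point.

f(x,y) = x^2 + 4y^2 + 2x + 24y + 17
df/dx = 2x + (2) = 0  =>  x = -1
df/dy = 8y + (24) = 0  =>  y = -3
f(-1, -3) = 1*(-1)^2 + 4*(-3)^2 + 2*(-1) + 24*(-3) + 17 = -20
Hessian is diagonal with entries 2, 8 > 0, so this is a minimum.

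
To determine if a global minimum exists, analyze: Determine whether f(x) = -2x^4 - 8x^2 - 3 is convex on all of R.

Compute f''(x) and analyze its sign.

f(x) = -2x^4 - 8x^2 - 3
f'(x) = -8x^3 + -16x
f''(x) = -24x^2 + -16
f''(x) = -24x^2 + -16 <= -16 < 0 for all x
Therefore, f is concave on R.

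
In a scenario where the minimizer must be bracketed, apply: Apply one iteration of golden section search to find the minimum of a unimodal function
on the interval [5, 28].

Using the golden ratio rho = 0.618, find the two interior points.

Golden section search on [5, 28].
Golden ratio rho = 0.618 (approx).
Interior points:
  x_1 = 5 + (1-0.618)*23 = 13.7860
  x_2 = 5 + 0.618*23 = 19.2140
Compare f(x_1) and f(x_2) to determine which subinterval to keep.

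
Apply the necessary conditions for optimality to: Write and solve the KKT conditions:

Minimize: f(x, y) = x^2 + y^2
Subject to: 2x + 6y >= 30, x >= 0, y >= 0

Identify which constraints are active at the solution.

KKT conditions for min x^2 + y^2 s.t. 2x + 6y >= 30, x >= 0, y >= 0:
Stationarity: 2x = mu*2 + mu_x, 2y = mu*6 + mu_y, with mu, mu_x, mu_y >= 0
Complementary slackness: mu*(2x + 6y - 30) = 0, mu_x*x = 0, mu_y*y = 0
(0, 0) is infeasible (2*0 + 6*0 < 30), so if mu = 0 stationarity would force x = mu_x/2 >= 0, y = mu_y/2 >= 0 with mu_x*x = mu_y*y = 0, i.e. x = y = 0: contradiction. Hence mu > 0 and 2x + 6y = 30 is active.
Try x > 0, y > 0 (so mu_x = mu_y = 0): x = 2*mu/2, y = 6*mu/2
Substitute: 2*(2*mu/2) + 6*(6*mu/2) = 30
  mu*40/2 = 30 => mu = 3/2
x* = 3/2 > 0, y* = 9/2 > 0, consistent with mu_x = mu_y = 0.
f is convex and the constraints are linear, so this KKT point is the global minimum.
f* = 45/2
Active constraints: 2x + 6y >= 30 (holds with equality, mu = 3/2 > 0); x >= 0 and y >= 0 are inactive (mu_x = mu_y = 0).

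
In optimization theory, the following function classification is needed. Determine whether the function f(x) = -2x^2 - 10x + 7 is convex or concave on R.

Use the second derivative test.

f(x) = -2x^2 - 10x + 7
f'(x) = -4x - 10
f''(x) = -4
Since f''(x) = -4 < 0 for all x, f is concave on R.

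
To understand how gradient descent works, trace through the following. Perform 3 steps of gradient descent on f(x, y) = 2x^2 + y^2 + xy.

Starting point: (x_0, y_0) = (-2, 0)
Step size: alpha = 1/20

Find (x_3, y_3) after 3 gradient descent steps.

f(x,y) = 2x^2 + y^2 + xy
grad_x = 4x + 1y, grad_y = 2y + 1x
Step 1: grad = (-8, -2), (-8/5, 1/10)
Step 2: grad = (-63/10, -7/5), (-257/200, 17/100)
Step 3: grad = (-497/100, -189/200), (-2073/2000, 869/4000)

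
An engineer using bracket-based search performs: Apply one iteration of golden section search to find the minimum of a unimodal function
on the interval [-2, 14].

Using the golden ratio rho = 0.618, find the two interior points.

Golden section search on [-2, 14].
Golden ratio rho = 0.618 (approx).
Interior points:
  x_1 = -2 + (1-0.618)*16 = 4.1120
  x_2 = -2 + 0.618*16 = 7.8880
Compare f(x_1) and f(x_2) to determine which subinterval to keep.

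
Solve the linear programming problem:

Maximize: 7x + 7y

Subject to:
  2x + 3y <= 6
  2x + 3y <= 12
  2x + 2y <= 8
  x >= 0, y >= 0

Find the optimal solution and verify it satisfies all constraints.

Feasible vertices: (0, 0), (0, 2), (3, 0)
Objective 7x + 7y at each vertex:
  (0, 0): 0
  (0, 2): 14
  (3, 0): 21
Maximum is 21 at (3, 0).
Verify constraints at (x, y) = (3, 0):
  2*3 + 3*0 = 6 <= 6 (active)
  2*3 + 3*0 = 6 <= 12
  2*3 + 2*0 = 6 <= 8
  x = 3 >= 0, y = 0 >= 0. All constraints satisfied.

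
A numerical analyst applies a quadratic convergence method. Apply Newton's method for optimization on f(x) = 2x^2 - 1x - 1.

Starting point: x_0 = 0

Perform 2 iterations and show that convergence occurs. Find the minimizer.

f(x) = 2x^2 - 1x - 1, f'(x) = 4x + (-1), f''(x) = 4
Step 1: f'(0) = -1, x_1 = 0 - -1/4 = 1/4
Step 2: f'(1/4) = 0, x_2 = 1/4 (converged)
Newton's method converges in 1 step for quadratics.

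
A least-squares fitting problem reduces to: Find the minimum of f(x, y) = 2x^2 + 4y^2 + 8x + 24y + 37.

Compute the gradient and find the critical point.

f(x,y) = 2x^2 + 4y^2 + 8x + 24y + 37
df/dx = 4x + (8) = 0  =>  x = -2
df/dy = 8y + (24) = 0  =>  y = -3
f(-2, -3) = 2*(-2)^2 + 4*(-3)^2 + 8*(-2) + 24*(-3) + 37 = -7
Hessian is diagonal with entries 4, 8 > 0, so this is a minimum.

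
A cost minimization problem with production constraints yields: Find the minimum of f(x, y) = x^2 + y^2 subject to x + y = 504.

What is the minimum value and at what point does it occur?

Substitute y = 504 - x into f(x,y) = x^2 + y^2:
g(x) = x^2 + (504 - x)^2 = 2x^2 - 1008x + 254016
g'(x) = 4x - 1008 = 0  =>  x = 252
y = 504 - 252 = 252
Minimum value = 252^2 + 252^2 = 127008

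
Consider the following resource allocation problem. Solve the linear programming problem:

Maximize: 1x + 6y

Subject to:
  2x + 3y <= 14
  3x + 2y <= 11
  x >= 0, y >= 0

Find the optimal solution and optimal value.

Feasible vertices: (0, 0), (0, 14/3), (1, 4), (11/3, 0)
Objective 1x + 6y at each:
  (0, 0): 0
  (0, 14/3): 28
  (1, 4): 25
  (11/3, 0): 11/3
Maximum is 28 at (0, 14/3).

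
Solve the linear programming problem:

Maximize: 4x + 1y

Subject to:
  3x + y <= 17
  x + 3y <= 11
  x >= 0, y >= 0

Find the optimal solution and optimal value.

Feasible vertices: (0, 0), (0, 11/3), (5, 2), (17/3, 0)
Objective 4x + 1y at each:
  (0, 0): 0
  (0, 11/3): 11/3
  (5, 2): 22
  (17/3, 0): 68/3
Maximum is 68/3 at (17/3, 0).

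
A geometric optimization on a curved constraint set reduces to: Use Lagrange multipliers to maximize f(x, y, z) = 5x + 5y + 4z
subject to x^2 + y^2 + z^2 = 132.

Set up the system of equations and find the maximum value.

Lagrange conditions: 5 = 2*lambda*x, 5 = 2*lambda*y, 4 = 2*lambda*z
So x:5 = y:5 = z:4, i.e. x = 5t, y = 5t, z = 4t
Constraint: t^2*(5^2 + 5^2 + 4^2) = 132
  t^2 * 66 = 132  =>  t = sqrt(2)
Maximum = 5*5t + 5*5t + 4*4t = 66*sqrt(2) = sqrt(8712)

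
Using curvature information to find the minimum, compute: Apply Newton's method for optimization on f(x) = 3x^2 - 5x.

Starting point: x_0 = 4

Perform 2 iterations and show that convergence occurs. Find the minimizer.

f(x) = 3x^2 - 5x, f'(x) = 6x + (-5), f''(x) = 6
Step 1: f'(4) = 19, x_1 = 4 - 19/6 = 5/6
Step 2: f'(5/6) = 0, x_2 = 5/6 (converged)
Newton's method converges in 1 step for quadratics.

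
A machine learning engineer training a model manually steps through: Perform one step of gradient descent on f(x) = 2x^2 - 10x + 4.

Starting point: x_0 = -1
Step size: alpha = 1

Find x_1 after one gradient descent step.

f(x) = 2x^2 - 10x + 4
f'(x) = 4x - 10
f'(-1) = 4*-1 + (-10) = -14
x_1 = x_0 - alpha * f'(x_0) = -1 - 1 * -14 = 13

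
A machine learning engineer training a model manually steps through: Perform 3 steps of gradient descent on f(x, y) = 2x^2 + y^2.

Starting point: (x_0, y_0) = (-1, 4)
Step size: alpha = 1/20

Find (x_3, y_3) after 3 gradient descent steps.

f(x,y) = 2x^2 + y^2
grad_x = 4x + 0y, grad_y = 2y + 0x
Step 1: grad = (-4, 8), (-4/5, 18/5)
Step 2: grad = (-16/5, 36/5), (-16/25, 81/25)
Step 3: grad = (-64/25, 162/25), (-64/125, 729/250)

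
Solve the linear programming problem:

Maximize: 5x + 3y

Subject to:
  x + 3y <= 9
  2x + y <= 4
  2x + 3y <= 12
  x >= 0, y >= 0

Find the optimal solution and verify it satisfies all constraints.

Feasible vertices: (0, 0), (0, 3), (3/5, 14/5), (2, 0)
Objective 5x + 3y at each vertex:
  (0, 0): 0
  (0, 3): 9
  (3/5, 14/5): 57/5
  (2, 0): 10
Maximum is 57/5 at (3/5, 14/5).
Verify constraints at (x, y) = (3/5, 14/5):
  1*(3/5) + 3*(14/5) = 9 <= 9 (active)
  2*(3/5) + 1*(14/5) = 4 <= 4 (active)
  2*(3/5) + 3*(14/5) = 48/5 <= 12
  x = 3/5 >= 0, y = 14/5 >= 0. All constraints satisfied.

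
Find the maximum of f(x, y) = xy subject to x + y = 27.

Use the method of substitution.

Substitute y = 27 - x into f(x,y) = xy:
g(x) = x(27 - x) = 27x - x^2
g'(x) = 27 - 2x = 0  =>  x = 27/2
y = 27 - 27/2 = 27/2
Maximum value = (27/2) * (27/2) = 729/4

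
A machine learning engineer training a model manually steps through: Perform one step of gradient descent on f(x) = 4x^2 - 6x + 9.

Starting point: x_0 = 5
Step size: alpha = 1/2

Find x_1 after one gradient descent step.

f(x) = 4x^2 - 6x + 9
f'(x) = 8x - 6
f'(5) = 8*5 + (-6) = 34
x_1 = x_0 - alpha * f'(x_0) = 5 - 1/2 * 34 = -12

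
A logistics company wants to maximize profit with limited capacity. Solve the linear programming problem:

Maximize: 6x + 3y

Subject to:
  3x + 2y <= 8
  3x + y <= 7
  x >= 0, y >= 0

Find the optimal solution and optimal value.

Feasible vertices: (0, 0), (0, 4), (2, 1), (7/3, 0)
Objective 6x + 3y at each:
  (0, 0): 0
  (0, 4): 12
  (2, 1): 15
  (7/3, 0): 14
Maximum is 15 at (2, 1).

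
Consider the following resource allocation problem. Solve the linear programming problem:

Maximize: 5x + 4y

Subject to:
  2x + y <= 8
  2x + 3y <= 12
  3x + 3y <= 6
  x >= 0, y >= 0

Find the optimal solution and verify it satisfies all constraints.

Feasible vertices: (0, 0), (0, 2), (2, 0)
Objective 5x + 4y at each vertex:
  (0, 0): 0
  (0, 2): 8
  (2, 0): 10
Maximum is 10 at (2, 0).
Verify constraints at (x, y) = (2, 0):
  2*2 + 1*0 = 4 <= 8
  2*2 + 3*0 = 4 <= 12
  3*2 + 3*0 = 6 <= 6 (active)
  x = 2 >= 0, y = 0 >= 0. All constraints satisfied.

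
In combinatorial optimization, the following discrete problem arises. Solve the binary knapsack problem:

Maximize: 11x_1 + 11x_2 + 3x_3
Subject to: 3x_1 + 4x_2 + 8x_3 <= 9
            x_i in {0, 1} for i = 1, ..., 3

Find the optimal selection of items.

Items: item 1 (v=11, w=3), item 2 (v=11, w=4), item 3 (v=3, w=8)
Capacity: 9
Checking all 8 subsets (w = total weight, v = total value):
  {}: w = 0, v = 0
  {1}: w = 3, v = 11
  {2}: w = 4, v = 11
  {3}: w = 8, v = 3
  {1, 2}: w = 7, v = 22
  {1, 3}: w = 11 > 9, infeasible
  {2, 3}: w = 12 > 9, infeasible
  {1, 2, 3}: w = 15 > 9, infeasible
Best feasible subset: items [1, 2]
Total weight: 7 <= 9, total value: 22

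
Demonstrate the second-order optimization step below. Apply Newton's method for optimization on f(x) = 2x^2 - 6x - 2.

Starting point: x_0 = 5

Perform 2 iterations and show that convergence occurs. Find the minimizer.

f(x) = 2x^2 - 6x - 2, f'(x) = 4x + (-6), f''(x) = 4
Step 1: f'(5) = 14, x_1 = 5 - 14/4 = 3/2
Step 2: f'(3/2) = 0, x_2 = 3/2 (converged)
Newton's method converges in 1 step for quadratics.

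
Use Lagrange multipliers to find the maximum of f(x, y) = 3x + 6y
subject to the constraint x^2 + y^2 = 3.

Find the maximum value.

Set up Lagrange conditions: grad f = lambda * grad g
  3 = 2*lambda*x
  6 = 2*lambda*y
From these: x/y = 3/6, so x = 3t, y = 6t for some t.
Substitute into constraint: (3t)^2 + (6t)^2 = 3
  t^2 * 45 = 3
  t = sqrt(3/45)
Maximum = 3*x + 6*y = (3^2 + 6^2)*t = 45 * sqrt(3/45) = sqrt(135)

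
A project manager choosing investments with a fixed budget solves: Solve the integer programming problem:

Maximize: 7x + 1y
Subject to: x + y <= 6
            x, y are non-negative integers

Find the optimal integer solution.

Objective: 7x + 1y, constraint: x + y <= 6
Coefficient of x is 7 >= coefficient of y is 1, so allocate the entire budget to x.
Optimal: x = 6, y = 0, value = 42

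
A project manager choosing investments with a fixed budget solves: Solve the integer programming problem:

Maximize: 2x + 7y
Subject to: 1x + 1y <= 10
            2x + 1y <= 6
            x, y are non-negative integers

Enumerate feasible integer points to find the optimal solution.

Constraint 1: 1x + 1y <= 10
Constraint 2: 2x + 1y <= 6
Feasible x range (need y >= 0): 0 <= x <= min(10/1, 6/2) => x in {0, ..., 3}.
Enumerate feasible integer points row by row (the coefficient of y is 7 > 0, so for each x the largest feasible y gives the best value):
  x = 0: y <= min((10 - 1*0)/1, (6 - 2*0)/1) => y in {0, ..., 6}; best 2*0 + 7*6 = 42
  x = 1: y <= min((10 - 1*1)/1, (6 - 2*1)/1) => y in {0, ..., 4}; best 2*1 + 7*4 = 30
  x = 2: y <= min((10 - 1*2)/1, (6 - 2*2)/1) => y in {0, ..., 2}; best 2*2 + 7*2 = 18
  x = 3: y <= min((10 - 1*3)/1, (6 - 2*3)/1) => y in {0}; best 2*3 + 7*0 = 6
The maximum 2x + 7y = 42 is achieved at x = 0, y = 6.
Check: 1*0 + 1*6 = 6 <= 10 and 2*0 + 1*6 = 6 <= 6.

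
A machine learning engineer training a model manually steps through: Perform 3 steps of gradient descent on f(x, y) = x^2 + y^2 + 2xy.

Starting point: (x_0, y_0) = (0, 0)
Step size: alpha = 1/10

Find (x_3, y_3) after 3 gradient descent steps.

f(x,y) = x^2 + y^2 + 2xy
grad_x = 2x + 2y, grad_y = 2y + 2x
Step 1: grad = (0, 0), (0, 0)
Step 2: grad = (0, 0), (0, 0)
Step 3: grad = (0, 0), (0, 0)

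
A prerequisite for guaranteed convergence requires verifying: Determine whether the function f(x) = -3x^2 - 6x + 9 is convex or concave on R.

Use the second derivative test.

f(x) = -3x^2 - 6x + 9
f'(x) = -6x - 6
f''(x) = -6
Since f''(x) = -6 < 0 for all x, f is concave on R.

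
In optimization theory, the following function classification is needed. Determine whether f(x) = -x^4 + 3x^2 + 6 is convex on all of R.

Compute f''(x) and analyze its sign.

f(x) = -x^4 + 3x^2 + 6
f'(x) = -4x^3 + 6x
f''(x) = -12x^2 + 6
f''(x) = -12x^2 + 6 -> -inf as |x| -> inf
Therefore, f is not globally convex on R.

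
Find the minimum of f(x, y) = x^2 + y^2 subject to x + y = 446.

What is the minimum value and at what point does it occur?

Substitute y = 446 - x into f(x,y) = x^2 + y^2:
g(x) = x^2 + (446 - x)^2 = 2x^2 - 892x + 198916
g'(x) = 4x - 892 = 0  =>  x = 223
y = 446 - 223 = 223
Minimum value = 223^2 + 223^2 = 99458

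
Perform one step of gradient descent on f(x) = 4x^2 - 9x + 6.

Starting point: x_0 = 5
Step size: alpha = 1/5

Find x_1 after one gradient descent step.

f(x) = 4x^2 - 9x + 6
f'(x) = 8x - 9
f'(5) = 8*5 + (-9) = 31
x_1 = x_0 - alpha * f'(x_0) = 5 - 1/5 * 31 = -6/5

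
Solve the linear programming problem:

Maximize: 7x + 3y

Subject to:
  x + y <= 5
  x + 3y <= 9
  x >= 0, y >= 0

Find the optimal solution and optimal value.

Feasible vertices: (0, 0), (0, 3), (3, 2), (5, 0)
Objective 7x + 3y at each:
  (0, 0): 0
  (0, 3): 9
  (3, 2): 27
  (5, 0): 35
Maximum is 35 at (5, 0).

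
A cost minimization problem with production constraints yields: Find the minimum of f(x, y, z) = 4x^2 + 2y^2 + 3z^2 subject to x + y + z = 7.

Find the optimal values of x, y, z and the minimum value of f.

Using Lagrange multipliers on f = 4x^2 + 2y^2 + 3z^2 with constraint x + y + z = 7:
Conditions: 2*4*x = lambda, 2*2*y = lambda, 2*3*z = lambda
So x = lambda/8, y = lambda/4, z = lambda/6
Substituting into constraint: lambda * (13/24) = 7
lambda = 168/13
x = 21/13, y = 42/13, z = 28/13
Minimum value = 588/13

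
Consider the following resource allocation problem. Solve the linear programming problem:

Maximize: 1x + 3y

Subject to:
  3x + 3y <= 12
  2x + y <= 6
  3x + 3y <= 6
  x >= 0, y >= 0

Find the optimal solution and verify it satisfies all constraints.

Feasible vertices: (0, 0), (0, 2), (2, 0)
Objective 1x + 3y at each vertex:
  (0, 0): 0
  (0, 2): 6
  (2, 0): 2
Maximum is 6 at (0, 2).
Verify constraints at (x, y) = (0, 2):
  3*0 + 3*2 = 6 <= 12
  2*0 + 1*2 = 2 <= 6
  3*0 + 3*2 = 6 <= 6 (active)
  x = 0 >= 0, y = 2 >= 0. All constraints satisfied.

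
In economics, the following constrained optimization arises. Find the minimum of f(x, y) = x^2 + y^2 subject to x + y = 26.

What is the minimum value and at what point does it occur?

Substitute y = 26 - x into f(x,y) = x^2 + y^2:
g(x) = x^2 + (26 - x)^2 = 2x^2 - 52x + 676
g'(x) = 4x - 52 = 0  =>  x = 13
y = 26 - 13 = 13
Minimum value = 13^2 + 13^2 = 338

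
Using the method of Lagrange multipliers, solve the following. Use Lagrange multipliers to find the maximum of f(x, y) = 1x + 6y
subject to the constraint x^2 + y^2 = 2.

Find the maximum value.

Set up Lagrange conditions: grad f = lambda * grad g
  1 = 2*lambda*x
  6 = 2*lambda*y
From these: x/y = 1/6, so x = 1t, y = 6t for some t.
Substitute into constraint: (1t)^2 + (6t)^2 = 2
  t^2 * 37 = 2
  t = sqrt(2/37)
Maximum = 1*x + 6*y = (1^2 + 6^2)*t = 37 * sqrt(2/37) = sqrt(74)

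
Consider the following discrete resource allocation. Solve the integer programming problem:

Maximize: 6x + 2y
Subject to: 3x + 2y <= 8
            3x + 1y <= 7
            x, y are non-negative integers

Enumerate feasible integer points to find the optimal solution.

Constraint 1: 3x + 2y <= 8
Constraint 2: 3x + 1y <= 7
Feasible x range (need y >= 0): 0 <= x <= min(8/3, 7/3) => x in {0, ..., 2}.
Enumerate feasible integer points row by row (the coefficient of y is 2 > 0, so for each x the largest feasible y gives the best value):
  x = 0: y <= min((8 - 3*0)/2, (7 - 3*0)/1) => y in {0, ..., 4}; best 6*0 + 2*4 = 8
  x = 1: y <= min((8 - 3*1)/2, (7 - 3*1)/1) => y in {0, ..., 2}; best 6*1 + 2*2 = 10
  x = 2: y <= min((8 - 3*2)/2, (7 - 3*2)/1) => y in {0, ..., 1}; best 6*2 + 2*1 = 14
The maximum 6x + 2y = 14 is achieved at x = 2, y = 1.
Check: 3*2 + 2*1 = 8 <= 8 and 3*2 + 1*1 = 7 <= 7.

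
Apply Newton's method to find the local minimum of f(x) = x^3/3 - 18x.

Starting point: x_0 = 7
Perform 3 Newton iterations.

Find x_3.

f(x) = x^3/3 - 18x
f'(x) = x^2 - 18, f''(x) = 2x
Newton update: x_{n+1} = x_n - (x_n^2 - 18)/(2*x_n)
Step 1: x_0 = 7, f'=31, f''=14, x_1 = 67/14
Step 2: x_1 = 67/14, f'=961/196, f''=67/7, x_2 = 8017/1876
Step 3: x_2 = 8017/1876, f'=923521/3519376, f''=8017/938, x_3 = 127621057/30079784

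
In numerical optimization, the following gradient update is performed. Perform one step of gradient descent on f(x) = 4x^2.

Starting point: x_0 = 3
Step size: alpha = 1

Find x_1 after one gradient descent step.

f(x) = 4x^2
f'(x) = 8x + 0
f'(3) = 8*3 + (0) = 24
x_1 = x_0 - alpha * f'(x_0) = 3 - 1 * 24 = -21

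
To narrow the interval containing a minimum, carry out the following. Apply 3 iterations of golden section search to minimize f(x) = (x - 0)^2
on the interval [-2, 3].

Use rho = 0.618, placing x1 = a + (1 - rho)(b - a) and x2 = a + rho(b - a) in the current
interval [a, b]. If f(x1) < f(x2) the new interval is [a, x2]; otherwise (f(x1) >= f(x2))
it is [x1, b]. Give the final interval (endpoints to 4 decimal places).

Golden section search for min of f(x) = (x - 0)^2 on [-2, 3].
Each step: x1 = a + (1 - rho)(b - a), x2 = a + rho(b - a); if f(x1) < f(x2) keep [a, x2], otherwise keep [x1, b].
Step 1: [-2.0000, 3.0000], x1=-0.0900 (f=0.0081), x2=1.0900 (f=1.1881); f(x1) < f(x2) => keep [-2.0000, 1.0900]
Step 2: [-2.0000, 1.0900], x1=-0.8196 (f=0.6718), x2=-0.0904 (f=0.0082); f(x1) > f(x2) => keep [-0.8196, 1.0900]
Step 3: [-0.8196, 1.0900], x1=-0.0901 (f=0.0081), x2=0.3605 (f=0.1300); f(x1) < f(x2) => keep [-0.8196, 0.3605]
Final interval: [-0.8196, 0.3605]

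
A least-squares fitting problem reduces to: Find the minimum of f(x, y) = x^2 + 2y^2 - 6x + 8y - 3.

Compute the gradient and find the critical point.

f(x,y) = x^2 + 2y^2 - 6x + 8y - 3
df/dx = 2x + (-6) = 0  =>  x = 3
df/dy = 4y + (8) = 0  =>  y = -2
f(3, -2) = 1*(3)^2 + 2*(-2)^2 + -6*(3) + 8*(-2) + -3 = -20
Hessian is diagonal with entries 2, 4 > 0, so this is a minimum.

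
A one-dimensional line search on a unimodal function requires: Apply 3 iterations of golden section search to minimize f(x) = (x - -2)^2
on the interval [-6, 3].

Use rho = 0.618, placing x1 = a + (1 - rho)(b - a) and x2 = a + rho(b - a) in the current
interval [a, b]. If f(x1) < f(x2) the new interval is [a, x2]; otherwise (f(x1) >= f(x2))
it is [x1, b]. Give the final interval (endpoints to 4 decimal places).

Golden section search for min of f(x) = (x - -2)^2 on [-6, 3].
Each step: x1 = a + (1 - rho)(b - a), x2 = a + rho(b - a); if f(x1) < f(x2) keep [a, x2], otherwise keep [x1, b].
Step 1: [-6.0000, 3.0000], x1=-2.5620 (f=0.3158), x2=-0.4380 (f=2.4398); f(x1) < f(x2) => keep [-6.0000, -0.4380]
Step 2: [-6.0000, -0.4380], x1=-3.8753 (f=3.5168), x2=-2.5627 (f=0.3166); f(x1) > f(x2) => keep [-3.8753, -0.4380]
Step 3: [-3.8753, -0.4380], x1=-2.5623 (f=0.3161), x2=-1.7511 (f=0.0620); f(x1) > f(x2) => keep [-2.5623, -0.4380]
Final interval: [-2.5623, -0.4380]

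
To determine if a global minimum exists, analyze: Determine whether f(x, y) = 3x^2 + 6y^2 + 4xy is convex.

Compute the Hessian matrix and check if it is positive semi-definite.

f(x,y) = 3x^2 + 6y^2 + 4xy
Hessian H = [[6, 4], [4, 12]]
trace(H) = 18, det(H) = 56
Eigenvalues: (18 +/- sqrt(100)) / 2 = 14, 4
Since both eigenvalues > 0, f is convex.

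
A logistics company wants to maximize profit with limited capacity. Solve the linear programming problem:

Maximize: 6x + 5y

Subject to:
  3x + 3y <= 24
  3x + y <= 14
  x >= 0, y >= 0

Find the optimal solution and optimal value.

Feasible vertices: (0, 0), (0, 8), (3, 5), (14/3, 0)
Objective 6x + 5y at each:
  (0, 0): 0
  (0, 8): 40
  (3, 5): 43
  (14/3, 0): 28
Maximum is 43 at (3, 5).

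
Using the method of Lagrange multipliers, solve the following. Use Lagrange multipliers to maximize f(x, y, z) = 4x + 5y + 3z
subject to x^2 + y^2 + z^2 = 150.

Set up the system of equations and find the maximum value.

Lagrange conditions: 4 = 2*lambda*x, 5 = 2*lambda*y, 3 = 2*lambda*z
So x:4 = y:5 = z:3, i.e. x = 4t, y = 5t, z = 3t
Constraint: t^2*(4^2 + 5^2 + 3^2) = 150
  t^2 * 50 = 150  =>  t = sqrt(3)
Maximum = 4*4t + 5*5t + 3*3t = 50*sqrt(3) = sqrt(7500)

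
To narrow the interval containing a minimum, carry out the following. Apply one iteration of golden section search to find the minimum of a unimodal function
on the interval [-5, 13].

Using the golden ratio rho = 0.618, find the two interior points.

Golden section search on [-5, 13].
Golden ratio rho = 0.618 (approx).
Interior points:
  x_1 = -5 + (1-0.618)*18 = 1.8760
  x_2 = -5 + 0.618*18 = 6.1240
Compare f(x_1) and f(x_2) to determine which subinterval to keep.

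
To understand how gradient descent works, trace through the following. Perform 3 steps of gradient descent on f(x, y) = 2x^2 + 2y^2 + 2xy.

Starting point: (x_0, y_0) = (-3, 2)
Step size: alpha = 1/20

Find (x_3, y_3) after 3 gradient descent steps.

f(x,y) = 2x^2 + 2y^2 + 2xy
grad_x = 4x + 2y, grad_y = 4y + 2x
Step 1: grad = (-8, 2), (-13/5, 19/10)
Step 2: grad = (-33/5, 12/5), (-227/100, 89/50)
Step 3: grad = (-138/25, 129/50), (-997/500, 1651/1000)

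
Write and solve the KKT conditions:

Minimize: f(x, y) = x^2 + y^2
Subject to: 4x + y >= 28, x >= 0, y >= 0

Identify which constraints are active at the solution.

KKT conditions for min x^2 + y^2 s.t. 4x + 1y >= 28, x >= 0, y >= 0:
Stationarity: 2x = mu*4 + mu_x, 2y = mu*1 + mu_y, with mu, mu_x, mu_y >= 0
Complementary slackness: mu*(4x + y - 28) = 0, mu_x*x = 0, mu_y*y = 0
(0, 0) is infeasible (4*0 + 1*0 < 28), so if mu = 0 stationarity would force x = mu_x/2 >= 0, y = mu_y/2 >= 0 with mu_x*x = mu_y*y = 0, i.e. x = y = 0: contradiction. Hence mu > 0 and 4x + y = 28 is active.
Try x > 0, y > 0 (so mu_x = mu_y = 0): x = 4*mu/2, y = 1*mu/2
Substitute: 4*(4*mu/2) + 1*(1*mu/2) = 28
  mu*17/2 = 28 => mu = 56/17
x* = 112/17 > 0, y* = 28/17 > 0, consistent with mu_x = mu_y = 0.
f is convex and the constraints are linear, so this KKT point is the global minimum.
f* = 784/17
Active constraints: 4x + y >= 28 (holds with equality, mu = 56/17 > 0); x >= 0 and y >= 0 are inactive (mu_x = mu_y = 0).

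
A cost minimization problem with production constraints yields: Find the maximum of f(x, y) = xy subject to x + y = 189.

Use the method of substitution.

Substitute y = 189 - x into f(x,y) = xy:
g(x) = x(189 - x) = 189x - x^2
g'(x) = 189 - 2x = 0  =>  x = 189/2
y = 189 - 189/2 = 189/2
Maximum value = (189/2) * (189/2) = 35721/4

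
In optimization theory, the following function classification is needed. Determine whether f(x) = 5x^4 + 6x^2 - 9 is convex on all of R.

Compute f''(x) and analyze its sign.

f(x) = 5x^4 + 6x^2 - 9
f'(x) = 20x^3 + 12x
f''(x) = 60x^2 + 12
f''(x) = 60x^2 + 12 >= 12 > 0 for all x
Therefore, f is convex on R.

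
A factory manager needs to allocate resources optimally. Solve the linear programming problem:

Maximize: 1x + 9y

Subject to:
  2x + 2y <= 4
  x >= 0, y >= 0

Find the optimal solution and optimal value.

The feasible region has vertices at [(0, 0), (2, 0), (0, 2)].
Checking objective 1x + 9y at each vertex:
  (0, 0): 1*0 + 9*0 = 0
  (2, 0): 1*2 + 9*0 = 2
  (0, 2): 1*0 + 9*2 = 18
Maximum is 18 at (0, 2).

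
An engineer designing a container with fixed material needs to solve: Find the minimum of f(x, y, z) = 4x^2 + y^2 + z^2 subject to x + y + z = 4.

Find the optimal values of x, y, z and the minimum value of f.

Using Lagrange multipliers on f = 4x^2 + y^2 + z^2 with constraint x + y + z = 4:
Conditions: 2*4*x = lambda, 2*1*y = lambda, 2*1*z = lambda
So x = lambda/8, y = lambda/2, z = lambda/2
Substituting into constraint: lambda * (9/8) = 4
lambda = 32/9
x = 4/9, y = 16/9, z = 16/9
Minimum value = 64/9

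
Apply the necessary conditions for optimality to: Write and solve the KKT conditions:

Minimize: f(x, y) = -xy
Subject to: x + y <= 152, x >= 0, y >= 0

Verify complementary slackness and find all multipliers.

Problem: min -xy s.t. x + y <= 152 (multiplier lambda), x >= 0 (mu_x), y >= 0 (mu_y)
KKT stationarity: -y + lambda - mu_x = 0, -x + lambda - mu_y = 0, with lambda, mu_x, mu_y >= 0
Complementary slackness: lambda*(x + y - 152) = 0, mu_x*x = 0, mu_y*y = 0
If lambda = 0: y = -mu_x <= 0 and x = -mu_y <= 0 force x = y = 0 with f = 0; but x = y = 76 is feasible with f = -5776 < 0, so this is not the minimum. Hence lambda > 0 and x + y = 152.
Try x > 0, y > 0 (so mu_x = mu_y = 0): y = lambda, x = lambda => x = y = lambda
x + y = 152 => 2*lambda = 152 => lambda = 76
x* = y* = 76 > 0, consistent with mu_x = mu_y = 0.
(Any feasible point with x = 0 or y = 0 has f = 0 > -5776, so the minimum is not on those boundaries.)
min(-xy) = -5776 (i.e. max xy = 5776)
Multipliers: lambda = 76, mu_x = 0, mu_y = 0
Complementary slackness: lambda*(x + y - 152) = 76*(76 + 76 - 152) = 0, mu_x*x = 0*76 = 0, mu_y*y = 0*76 = 0. Satisfied.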